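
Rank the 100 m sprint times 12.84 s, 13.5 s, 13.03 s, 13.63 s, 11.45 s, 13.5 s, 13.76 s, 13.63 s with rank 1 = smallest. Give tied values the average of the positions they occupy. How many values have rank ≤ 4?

Sorted (ascending): 11.45, 12.84, 13.03, 13.5, 13.5, 13.63, 13.63, 13.76
The 2 values of 13.5 occupy positions 4–5 → average rank (4+5)/2 = 4.5.
The 2 values of 13.63 occupy positions 6–7 → average rank (6+7)/2 = 6.5.
Ranks ≤ 4: {1, 2, 3} → 3 values.

3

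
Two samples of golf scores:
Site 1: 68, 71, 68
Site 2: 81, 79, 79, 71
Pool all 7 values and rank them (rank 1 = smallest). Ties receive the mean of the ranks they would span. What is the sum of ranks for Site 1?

6.5

Sorted (ascending): 68, 68, 71, 71, 79, 79, 81
The 2 values of 68 occupy positions 1–2 → average rank (1+2)/2 = 1.5.
The 2 values of 71 occupy positions 3–4 → average rank (3+4)/2 = 3.5.
The 2 values of 79 occupy positions 5–6 → average rank (5+6)/2 = 5.5.
Site 1 values → pooled ranks: 68→1.5, 71→3.5, 68→1.5
Rank sum = 1.5 + 3.5 + 1.5 = 6.5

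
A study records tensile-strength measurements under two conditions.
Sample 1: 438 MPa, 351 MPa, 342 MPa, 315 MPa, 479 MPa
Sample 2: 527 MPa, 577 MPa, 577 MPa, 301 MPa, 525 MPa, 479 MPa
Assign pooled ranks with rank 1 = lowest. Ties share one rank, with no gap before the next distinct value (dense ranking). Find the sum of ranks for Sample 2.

Sorted (ascending): 301, 315, 342, 351, 438, 479, 479, 525, 527, 577, 577
The 2 values of 479 share dense rank 6.
The 2 values of 577 share dense rank 9.
Remaining distinct values take the next consecutive integers.
Sample 2 values → pooled ranks: 527→8, 577→9, 577→9, 301→1, 525→7, 479→6
Rank sum = 8 + 9 + 9 + 1 + 7 + 6 = 40

40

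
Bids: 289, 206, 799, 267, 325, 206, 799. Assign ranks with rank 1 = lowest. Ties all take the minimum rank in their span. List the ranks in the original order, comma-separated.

4, 1, 6, 3, 5, 1, 6

Sorted (ascending): 206, 206, 267, 289, 325, 799, 799
The 2 values of 206 occupy positions 1–2 → each gets rank 1.
The 2 values of 799 occupy positions 6–7 → each gets rank 6.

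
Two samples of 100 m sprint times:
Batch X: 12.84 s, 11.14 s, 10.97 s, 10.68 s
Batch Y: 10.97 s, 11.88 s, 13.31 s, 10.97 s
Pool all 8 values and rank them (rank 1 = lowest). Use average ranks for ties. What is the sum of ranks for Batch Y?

20

Sorted (ascending): 10.68, 10.97, 10.97, 10.97, 11.14, 11.88, 12.84, 13.31
The 3 values of 10.97 occupy positions 2–4 → average rank 3.
Batch Y values → pooled ranks: 10.97→3, 11.88→6, 13.31→8, 10.97→3
Rank sum = 3 + 6 + 8 + 3 = 20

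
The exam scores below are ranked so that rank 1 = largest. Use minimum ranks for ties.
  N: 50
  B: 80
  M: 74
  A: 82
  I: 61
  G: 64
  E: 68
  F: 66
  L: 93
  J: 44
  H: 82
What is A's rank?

Sorted (descending): 93, 82, 82, 80, 74, 68, 66, 64, 61, 50, 44
The 2 values of 82 occupy positions 2–3 → each gets rank 2.
A has value 82 → rank 2.

2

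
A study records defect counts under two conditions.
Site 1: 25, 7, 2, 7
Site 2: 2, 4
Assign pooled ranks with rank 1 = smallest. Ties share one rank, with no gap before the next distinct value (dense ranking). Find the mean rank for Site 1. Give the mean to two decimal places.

Sorted (ascending): 2, 2, 4, 7, 7, 25
The 2 values of 2 share dense rank 1.
The 2 values of 7 share dense rank 3.
Remaining distinct values take the next consecutive integers.
Site 1 values → pooled ranks: 25→4, 7→3, 2→1, 7→3
Mean rank = (4 + 3 + 1 + 3) / 4 = 2.75

2.75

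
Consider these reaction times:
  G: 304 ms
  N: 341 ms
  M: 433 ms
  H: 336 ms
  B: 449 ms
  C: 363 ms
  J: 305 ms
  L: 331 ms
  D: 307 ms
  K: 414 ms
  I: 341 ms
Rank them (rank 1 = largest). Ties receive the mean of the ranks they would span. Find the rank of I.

5.5

Sorted (descending): 449, 433, 414, 363, 341, 341, 336, 331, 307, 305, 304
The 2 values of 341 occupy positions 5–6 → average rank (5+6)/2 = 5.5.
I has value 341 ms → rank 5.5.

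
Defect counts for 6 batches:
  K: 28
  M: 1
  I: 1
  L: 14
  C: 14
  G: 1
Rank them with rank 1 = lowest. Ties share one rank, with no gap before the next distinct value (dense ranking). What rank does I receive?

1

Sorted (ascending): 1, 1, 1, 14, 14, 28
The 3 values of 1 share dense rank 1.
The 2 values of 14 share dense rank 2.
Remaining distinct values take the next consecutive integers.
I has value 1 → rank 1.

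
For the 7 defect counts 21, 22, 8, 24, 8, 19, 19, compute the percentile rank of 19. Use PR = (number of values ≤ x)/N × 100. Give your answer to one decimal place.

57.1

N = 7.
Strictly below 19: 2. Equal to 19: 2.
PR = 4/7 × 100 = 57.1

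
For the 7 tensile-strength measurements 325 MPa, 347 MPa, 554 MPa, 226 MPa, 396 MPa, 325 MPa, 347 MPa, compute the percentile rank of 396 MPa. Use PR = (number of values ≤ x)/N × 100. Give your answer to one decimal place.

85.7

N = 7.
Strictly below 396: 5. Equal to 396: 1.
PR = 6/7 × 100 = 85.7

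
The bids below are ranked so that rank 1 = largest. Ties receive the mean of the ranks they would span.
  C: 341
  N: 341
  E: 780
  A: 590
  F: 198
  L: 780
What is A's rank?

3

Sorted (descending): 780, 780, 590, 341, 341, 198
The 2 values of 780 occupy positions 1–2 → average rank (1+2)/2 = 1.5.
The 2 values of 341 occupy positions 4–5 → average rank (4+5)/2 = 4.5.
A has value 590 → rank 3.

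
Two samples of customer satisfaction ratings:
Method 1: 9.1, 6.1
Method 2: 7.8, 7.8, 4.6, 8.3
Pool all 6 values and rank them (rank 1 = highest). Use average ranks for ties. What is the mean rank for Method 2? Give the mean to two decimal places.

Sorted (descending): 9.1, 8.3, 7.8, 7.8, 6.1, 4.6
The 2 values of 7.8 occupy positions 3–4 → average rank (3+4)/2 = 3.5.
Method 2 values → pooled ranks: 7.8→3.5, 7.8→3.5, 4.6→6, 8.3→2
Mean rank = (3.5 + 3.5 + 6 + 2) / 4 = 3.75

3.75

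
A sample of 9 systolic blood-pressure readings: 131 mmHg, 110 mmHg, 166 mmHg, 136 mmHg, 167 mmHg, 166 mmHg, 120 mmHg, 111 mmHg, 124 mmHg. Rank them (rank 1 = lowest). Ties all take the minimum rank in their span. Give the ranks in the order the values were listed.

5, 1, 7, 6, 9, 7, 3, 2, 4

Sorted (ascending): 110, 111, 120, 124, 131, 136, 166, 166, 167
The 2 values of 166 occupy positions 7–8 → each gets rank 7.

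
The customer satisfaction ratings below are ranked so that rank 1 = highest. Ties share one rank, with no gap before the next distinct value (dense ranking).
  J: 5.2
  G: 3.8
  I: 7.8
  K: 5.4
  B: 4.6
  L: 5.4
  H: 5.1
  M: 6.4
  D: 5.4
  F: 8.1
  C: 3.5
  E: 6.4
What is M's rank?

3

Sorted (descending): 8.1, 7.8, 6.4, 6.4, 5.4, 5.4, 5.4, 5.2, 5.1, 4.6, 3.8, 3.5
The 2 values of 6.4 share dense rank 3.
The 3 values of 5.4 share dense rank 4.
Remaining distinct values take the next consecutive integers.
M has value 6.4 → rank 3.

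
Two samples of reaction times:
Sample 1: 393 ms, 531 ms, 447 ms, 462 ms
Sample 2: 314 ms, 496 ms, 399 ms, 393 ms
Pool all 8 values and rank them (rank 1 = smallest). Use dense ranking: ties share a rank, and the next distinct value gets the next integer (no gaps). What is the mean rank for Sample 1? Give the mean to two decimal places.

4.50

Sorted (ascending): 314, 393, 393, 399, 447, 462, 496, 531
The 2 values of 393 share dense rank 2.
Remaining distinct values take the next consecutive integers.
Sample 1 values → pooled ranks: 393→2, 531→7, 447→4, 462→5
Mean rank = (2 + 7 + 4 + 5) / 4 = 4.50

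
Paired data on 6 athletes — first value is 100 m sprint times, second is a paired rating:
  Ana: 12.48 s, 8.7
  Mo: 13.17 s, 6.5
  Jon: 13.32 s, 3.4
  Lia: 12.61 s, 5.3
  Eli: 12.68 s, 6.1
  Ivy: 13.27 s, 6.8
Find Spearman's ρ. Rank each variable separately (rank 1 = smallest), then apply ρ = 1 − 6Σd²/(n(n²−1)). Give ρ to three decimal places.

-0.429

Ranks of variable 1: 1, 4, 6, 2, 3, 5
Ranks of variable 2: 6, 4, 1, 2, 3, 5
d = r₁ − r₂: -5, 0, 5, 0, 0, 0
d²: 25, 0, 25, 0, 0, 0; Σd² = 50
ρ = 1 − 6·50/(6·35) = 1 − 300/210 = -0.429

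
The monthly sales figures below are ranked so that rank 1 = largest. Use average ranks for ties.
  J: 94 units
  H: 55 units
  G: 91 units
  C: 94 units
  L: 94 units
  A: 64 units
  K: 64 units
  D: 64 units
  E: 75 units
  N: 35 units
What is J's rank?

2

Sorted (descending): 94, 94, 94, 91, 75, 64, 64, 64, 55, 35
The 3 values of 94 occupy positions 1–3 → average rank 2.
The 3 values of 64 occupy positions 6–8 → average rank 7.
J has value 94 units → rank 2.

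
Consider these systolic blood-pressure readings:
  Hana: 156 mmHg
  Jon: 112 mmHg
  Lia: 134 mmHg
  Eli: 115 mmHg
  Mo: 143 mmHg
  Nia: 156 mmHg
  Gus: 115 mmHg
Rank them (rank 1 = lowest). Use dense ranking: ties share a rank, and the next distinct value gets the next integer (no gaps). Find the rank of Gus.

Sorted (ascending): 112, 115, 115, 134, 143, 156, 156
The 2 values of 115 share dense rank 2.
The 2 values of 156 share dense rank 5.
Remaining distinct values take the next consecutive integers.
Gus has value 115 mmHg → rank 2.

2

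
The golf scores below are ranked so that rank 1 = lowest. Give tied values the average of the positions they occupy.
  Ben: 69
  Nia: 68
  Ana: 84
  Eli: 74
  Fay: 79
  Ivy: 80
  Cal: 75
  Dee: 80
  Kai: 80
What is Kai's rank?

Sorted (ascending): 68, 69, 74, 75, 79, 80, 80, 80, 84
The 3 values of 80 occupy positions 6–8 → average rank 7.
Kai has value 80 → rank 7.

7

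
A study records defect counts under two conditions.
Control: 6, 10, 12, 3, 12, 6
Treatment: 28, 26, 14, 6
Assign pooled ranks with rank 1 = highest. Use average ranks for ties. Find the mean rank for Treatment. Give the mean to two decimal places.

3.50

Sorted (descending): 28, 26, 14, 12, 12, 10, 6, 6, 6, 3
The 2 values of 12 occupy positions 4–5 → average rank (4+5)/2 = 4.5.
The 3 values of 6 occupy positions 7–9 → average rank 8.
Treatment values → pooled ranks: 28→1, 26→2, 14→3, 6→8
Mean rank = (1 + 2 + 3 + 8) / 4 = 3.50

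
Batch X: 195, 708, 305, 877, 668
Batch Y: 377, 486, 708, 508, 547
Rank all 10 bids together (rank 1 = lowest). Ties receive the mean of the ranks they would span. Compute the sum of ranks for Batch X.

28.5

Sorted (ascending): 195, 305, 377, 486, 508, 547, 668, 708, 708, 877
The 2 values of 708 occupy positions 8–9 → average rank (8+9)/2 = 8.5.
Batch X values → pooled ranks: 195→1, 708→8.5, 305→2, 877→10, 668→7
Rank sum = 1 + 8.5 + 2 + 10 + 7 = 28.5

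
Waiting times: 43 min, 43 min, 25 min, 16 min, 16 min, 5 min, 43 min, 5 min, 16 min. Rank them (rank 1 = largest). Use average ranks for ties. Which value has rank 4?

25

Sorted (descending): 43, 43, 43, 25, 16, 16, 16, 5, 5
The 3 values of 43 occupy positions 1–3 → average rank 2.
The 3 values of 16 occupy positions 5–7 → average rank 6.
The 2 values of 5 occupy positions 8–9 → average rank (8+9)/2 = 8.5.
Rank 4 → value 25.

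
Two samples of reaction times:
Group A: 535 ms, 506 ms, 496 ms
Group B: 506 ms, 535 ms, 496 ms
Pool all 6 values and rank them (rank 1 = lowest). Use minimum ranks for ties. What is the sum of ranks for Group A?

Sorted (ascending): 496, 496, 506, 506, 535, 535
The 2 values of 496 occupy positions 1–2 → each gets rank 1.
The 2 values of 506 occupy positions 3–4 → each gets rank 3.
The 2 values of 535 occupy positions 5–6 → each gets rank 5.
Group A values → pooled ranks: 535→5, 506→3, 496→1
Rank sum = 5 + 3 + 1 = 9

9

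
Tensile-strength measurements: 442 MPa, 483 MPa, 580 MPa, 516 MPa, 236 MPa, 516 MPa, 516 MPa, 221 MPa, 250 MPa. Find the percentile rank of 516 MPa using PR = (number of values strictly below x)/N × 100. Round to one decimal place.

N = 9.
Strictly below 516: 5. Equal to 516: 3.
PR = 5/9 × 100 = 55.6

55.6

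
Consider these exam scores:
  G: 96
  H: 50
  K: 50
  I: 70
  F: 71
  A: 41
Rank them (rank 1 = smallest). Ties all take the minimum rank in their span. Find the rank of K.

Sorted (ascending): 41, 50, 50, 70, 71, 96
The 2 values of 50 occupy positions 2–3 → each gets rank 2.
K has value 50 → rank 2.

2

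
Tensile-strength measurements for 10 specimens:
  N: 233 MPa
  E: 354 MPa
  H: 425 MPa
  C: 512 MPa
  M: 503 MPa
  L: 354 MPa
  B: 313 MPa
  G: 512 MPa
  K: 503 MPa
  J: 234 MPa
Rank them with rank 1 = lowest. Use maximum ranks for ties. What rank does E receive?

Sorted (ascending): 233, 234, 313, 354, 354, 425, 503, 503, 512, 512
The 2 values of 354 occupy positions 4–5 → each gets rank 5.
The 2 values of 503 occupy positions 7–8 → each gets rank 8.
The 2 values of 512 occupy positions 9–10 → each gets rank 10.
E has value 354 MPa → rank 5.

5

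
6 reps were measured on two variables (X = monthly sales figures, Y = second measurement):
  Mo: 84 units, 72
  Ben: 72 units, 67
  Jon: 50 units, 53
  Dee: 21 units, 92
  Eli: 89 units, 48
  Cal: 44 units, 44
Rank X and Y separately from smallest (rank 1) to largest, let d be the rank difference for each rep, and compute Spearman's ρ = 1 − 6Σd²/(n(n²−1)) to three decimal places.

Ranks of variable 1: 5, 4, 3, 1, 6, 2
Ranks of variable 2: 5, 4, 3, 6, 2, 1
d = r₁ − r₂: 0, 0, 0, -5, 4, 1
d²: 0, 0, 0, 25, 16, 1; Σd² = 42
ρ = 1 − 6·42/(6·35) = 1 − 252/210 = -0.200

-0.200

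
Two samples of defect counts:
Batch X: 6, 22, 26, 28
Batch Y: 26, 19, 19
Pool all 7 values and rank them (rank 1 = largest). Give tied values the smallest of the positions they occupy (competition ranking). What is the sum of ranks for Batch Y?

12

Sorted (descending): 28, 26, 26, 22, 19, 19, 6
The 2 values of 26 occupy positions 2–3 → each gets rank 2.
The 2 values of 19 occupy positions 5–6 → each gets rank 5.
Batch Y values → pooled ranks: 26→2, 19→5, 19→5
Rank sum = 2 + 5 + 5 = 12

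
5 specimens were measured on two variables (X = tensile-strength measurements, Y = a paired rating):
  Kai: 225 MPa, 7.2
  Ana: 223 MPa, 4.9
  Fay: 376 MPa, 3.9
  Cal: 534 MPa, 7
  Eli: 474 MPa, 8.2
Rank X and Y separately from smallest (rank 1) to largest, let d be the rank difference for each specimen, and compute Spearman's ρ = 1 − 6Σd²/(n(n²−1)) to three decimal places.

Ranks of variable 1: 2, 1, 3, 5, 4
Ranks of variable 2: 4, 2, 1, 3, 5
d = r₁ − r₂: -2, -1, 2, 2, -1
d²: 4, 1, 4, 4, 1; Σd² = 14
ρ = 1 − 6·14/(5·24) = 1 − 84/120 = 0.300

0.300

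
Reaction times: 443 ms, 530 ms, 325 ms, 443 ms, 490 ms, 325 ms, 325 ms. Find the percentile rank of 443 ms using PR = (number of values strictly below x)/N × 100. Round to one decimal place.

42.9

N = 7.
Strictly below 443: 3. Equal to 443: 2.
PR = 3/7 × 100 = 42.9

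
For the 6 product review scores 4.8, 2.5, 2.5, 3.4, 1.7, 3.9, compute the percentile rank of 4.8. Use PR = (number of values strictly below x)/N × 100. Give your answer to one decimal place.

N = 6.
Strictly below 4.8: 5. Equal to 4.8: 1.
PR = 5/6 × 100 = 83.3

83.3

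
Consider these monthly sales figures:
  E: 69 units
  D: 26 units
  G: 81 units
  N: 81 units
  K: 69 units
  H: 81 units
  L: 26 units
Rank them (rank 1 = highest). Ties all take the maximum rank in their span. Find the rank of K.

5

Sorted (descending): 81, 81, 81, 69, 69, 26, 26
The 3 values of 81 occupy positions 1–3 → each gets rank 3.
The 2 values of 69 occupy positions 4–5 → each gets rank 5.
The 2 values of 26 occupy positions 6–7 → each gets rank 7.
K has value 69 units → rank 5.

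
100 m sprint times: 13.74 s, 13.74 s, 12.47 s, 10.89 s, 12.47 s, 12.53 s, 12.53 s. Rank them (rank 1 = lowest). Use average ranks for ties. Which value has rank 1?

10.89

Sorted (ascending): 10.89, 12.47, 12.47, 12.53, 12.53, 13.74, 13.74
The 2 values of 12.47 occupy positions 2–3 → average rank (2+3)/2 = 2.5.
The 2 values of 12.53 occupy positions 4–5 → average rank (4+5)/2 = 4.5.
The 2 values of 13.74 occupy positions 6–7 → average rank (6+7)/2 = 6.5.
Rank 1 → value 10.89.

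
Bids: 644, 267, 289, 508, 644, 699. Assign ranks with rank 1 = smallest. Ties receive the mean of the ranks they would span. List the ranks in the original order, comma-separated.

Sorted (ascending): 267, 289, 508, 644, 644, 699
The 2 values of 644 occupy positions 4–5 → average rank (4+5)/2 = 4.5.

4.5, 1, 2, 3, 4.5, 6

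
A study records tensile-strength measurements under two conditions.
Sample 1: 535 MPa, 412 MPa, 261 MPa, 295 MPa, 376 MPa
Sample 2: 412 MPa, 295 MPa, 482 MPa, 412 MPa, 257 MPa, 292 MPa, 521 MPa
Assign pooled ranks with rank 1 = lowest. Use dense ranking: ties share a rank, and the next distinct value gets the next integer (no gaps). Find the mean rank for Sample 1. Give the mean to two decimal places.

Sorted (ascending): 257, 261, 292, 295, 295, 376, 412, 412, 412, 482, 521, 535
The 2 values of 295 share dense rank 4.
The 3 values of 412 share dense rank 6.
Remaining distinct values take the next consecutive integers.
Sample 1 values → pooled ranks: 535→9, 412→6, 261→2, 295→4, 376→5
Mean rank = (9 + 6 + 2 + 4 + 5) / 5 = 5.20

5.20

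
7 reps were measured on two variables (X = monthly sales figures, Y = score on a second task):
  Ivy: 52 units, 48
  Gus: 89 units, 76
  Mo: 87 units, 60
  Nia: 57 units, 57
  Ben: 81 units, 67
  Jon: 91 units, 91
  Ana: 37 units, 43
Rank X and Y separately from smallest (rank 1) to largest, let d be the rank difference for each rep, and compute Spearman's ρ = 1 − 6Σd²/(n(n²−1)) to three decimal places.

Ranks of variable 1: 2, 6, 5, 3, 4, 7, 1
Ranks of variable 2: 2, 6, 4, 3, 5, 7, 1
d = r₁ − r₂: 0, 0, 1, 0, -1, 0, 0
d²: 0, 0, 1, 0, 1, 0, 0; Σd² = 2
ρ = 1 − 6·2/(7·48) = 1 − 12/336 = 0.964

0.964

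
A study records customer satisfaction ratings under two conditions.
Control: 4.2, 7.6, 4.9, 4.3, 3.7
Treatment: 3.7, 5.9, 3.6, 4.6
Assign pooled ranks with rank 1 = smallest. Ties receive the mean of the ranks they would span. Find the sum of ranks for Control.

Sorted (ascending): 3.6, 3.7, 3.7, 4.2, 4.3, 4.6, 4.9, 5.9, 7.6
The 2 values of 3.7 occupy positions 2–3 → average rank (2+3)/2 = 2.5.
Control values → pooled ranks: 4.2→4, 7.6→9, 4.9→7, 4.3→5, 3.7→2.5
Rank sum = 4 + 9 + 7 + 5 + 2.5 = 27.5

27.5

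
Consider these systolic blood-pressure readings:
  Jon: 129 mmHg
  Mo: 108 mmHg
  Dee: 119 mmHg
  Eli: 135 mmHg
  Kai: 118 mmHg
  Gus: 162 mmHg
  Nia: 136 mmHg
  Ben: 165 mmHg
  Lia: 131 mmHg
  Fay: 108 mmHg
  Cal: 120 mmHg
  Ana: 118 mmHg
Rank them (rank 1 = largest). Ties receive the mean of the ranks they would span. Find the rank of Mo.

Sorted (descending): 165, 162, 136, 135, 131, 129, 120, 119, 118, 118, 108, 108
The 2 values of 118 occupy positions 9–10 → average rank (9+10)/2 = 9.5.
The 2 values of 108 occupy positions 11–12 → average rank (11+12)/2 = 11.5.
Mo has value 108 mmHg → rank 11.5.

11.5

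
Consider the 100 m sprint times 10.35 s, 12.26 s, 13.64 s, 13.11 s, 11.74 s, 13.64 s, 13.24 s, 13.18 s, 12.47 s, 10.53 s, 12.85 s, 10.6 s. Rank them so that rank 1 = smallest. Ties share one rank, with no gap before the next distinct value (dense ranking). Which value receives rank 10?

Sorted (ascending): 10.35, 10.53, 10.6, 11.74, 12.26, 12.47, 12.85, 13.11, 13.18, 13.24, 13.64, 13.64
The 2 values of 13.64 share dense rank 11.
Remaining distinct values take the next consecutive integers.
Rank 10 → value 13.24.

13.24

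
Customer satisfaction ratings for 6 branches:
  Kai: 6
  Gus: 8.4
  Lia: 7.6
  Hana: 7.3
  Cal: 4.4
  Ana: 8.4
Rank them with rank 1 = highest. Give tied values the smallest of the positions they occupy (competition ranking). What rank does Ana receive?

1

Sorted (descending): 8.4, 8.4, 7.6, 7.3, 6, 4.4
The 2 values of 8.4 occupy positions 1–2 → each gets rank 1.
Ana has value 8.4 → rank 1.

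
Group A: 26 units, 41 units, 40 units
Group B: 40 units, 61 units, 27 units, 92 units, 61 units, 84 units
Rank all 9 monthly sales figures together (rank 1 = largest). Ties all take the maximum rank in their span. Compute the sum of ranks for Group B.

Sorted (descending): 92, 84, 61, 61, 41, 40, 40, 27, 26
The 2 values of 61 occupy positions 3–4 → each gets rank 4.
The 2 values of 40 occupy positions 6–7 → each gets rank 7.
Group B values → pooled ranks: 40→7, 61→4, 27→8, 92→1, 61→4, 84→2
Rank sum = 7 + 4 + 8 + 1 + 4 + 2 = 26

26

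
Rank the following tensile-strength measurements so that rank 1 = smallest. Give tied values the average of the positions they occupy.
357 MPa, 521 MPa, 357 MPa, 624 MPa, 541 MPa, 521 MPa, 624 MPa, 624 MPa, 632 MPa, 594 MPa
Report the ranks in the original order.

Sorted (ascending): 357, 357, 521, 521, 541, 594, 624, 624, 624, 632
The 2 values of 357 occupy positions 1–2 → average rank (1+2)/2 = 1.5.
The 2 values of 521 occupy positions 3–4 → average rank (3+4)/2 = 3.5.
The 3 values of 624 occupy positions 7–9 → average rank 8.

1.5, 3.5, 1.5, 8, 5, 3.5, 8, 8, 10, 6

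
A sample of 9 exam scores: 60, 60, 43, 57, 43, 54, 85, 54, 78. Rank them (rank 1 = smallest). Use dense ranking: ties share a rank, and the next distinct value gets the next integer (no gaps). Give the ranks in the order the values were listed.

Sorted (ascending): 43, 43, 54, 54, 57, 60, 60, 78, 85
The 2 values of 43 share dense rank 1.
The 2 values of 54 share dense rank 2.
The 2 values of 60 share dense rank 4.
Remaining distinct values take the next consecutive integers.

4, 4, 1, 3, 1, 2, 6, 2, 5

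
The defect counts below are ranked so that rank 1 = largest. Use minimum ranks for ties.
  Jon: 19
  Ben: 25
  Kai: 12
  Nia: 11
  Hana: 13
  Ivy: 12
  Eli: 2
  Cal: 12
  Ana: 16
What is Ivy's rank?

Sorted (descending): 25, 19, 16, 13, 12, 12, 12, 11, 2
The 3 values of 12 occupy positions 5–7 → each gets rank 5.
Ivy has value 12 → rank 5.

5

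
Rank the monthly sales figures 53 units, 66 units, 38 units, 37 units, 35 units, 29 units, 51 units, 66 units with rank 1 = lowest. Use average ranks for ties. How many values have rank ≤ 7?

Sorted (ascending): 29, 35, 37, 38, 51, 53, 66, 66
The 2 values of 66 occupy positions 7–8 → average rank (7+8)/2 = 7.5.
Ranks ≤ 7: {1, 2, 3, 4, 5, 6} → 6 values.

6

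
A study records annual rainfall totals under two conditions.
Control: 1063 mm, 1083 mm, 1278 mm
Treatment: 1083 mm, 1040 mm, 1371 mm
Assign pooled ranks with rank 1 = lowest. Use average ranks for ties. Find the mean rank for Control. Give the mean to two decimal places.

3.50

Sorted (ascending): 1040, 1063, 1083, 1083, 1278, 1371
The 2 values of 1083 occupy positions 3–4 → average rank (3+4)/2 = 3.5.
Control values → pooled ranks: 1063→2, 1083→3.5, 1278→5
Mean rank = (2 + 3.5 + 5) / 3 = 3.50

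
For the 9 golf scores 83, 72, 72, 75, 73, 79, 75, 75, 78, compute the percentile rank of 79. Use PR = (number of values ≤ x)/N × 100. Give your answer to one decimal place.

88.9

N = 9.
Strictly below 79: 7. Equal to 79: 1.
PR = 8/9 × 100 = 88.9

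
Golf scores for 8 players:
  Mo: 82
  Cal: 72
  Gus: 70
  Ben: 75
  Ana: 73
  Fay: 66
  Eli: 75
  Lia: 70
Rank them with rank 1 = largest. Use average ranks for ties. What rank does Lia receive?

Sorted (descending): 82, 75, 75, 73, 72, 70, 70, 66
The 2 values of 75 occupy positions 2–3 → average rank (2+3)/2 = 2.5.
The 2 values of 70 occupy positions 6–7 → average rank (6+7)/2 = 6.5.
Lia has value 70 → rank 6.5.

6.5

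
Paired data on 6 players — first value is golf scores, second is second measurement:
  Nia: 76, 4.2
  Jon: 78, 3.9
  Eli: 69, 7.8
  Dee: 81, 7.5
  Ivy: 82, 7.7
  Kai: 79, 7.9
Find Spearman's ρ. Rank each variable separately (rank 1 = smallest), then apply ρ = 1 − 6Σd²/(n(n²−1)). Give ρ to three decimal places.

0.086

Ranks of variable 1: 2, 3, 1, 5, 6, 4
Ranks of variable 2: 2, 1, 5, 3, 4, 6
d = r₁ − r₂: 0, 2, -4, 2, 2, -2
d²: 0, 4, 16, 4, 4, 4; Σd² = 32
ρ = 1 − 6·32/(6·35) = 1 − 192/210 = 0.086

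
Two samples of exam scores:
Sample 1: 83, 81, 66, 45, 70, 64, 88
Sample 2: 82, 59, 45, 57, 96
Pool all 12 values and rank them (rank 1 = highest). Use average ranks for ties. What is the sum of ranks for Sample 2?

Sorted (descending): 96, 88, 83, 82, 81, 70, 66, 64, 59, 57, 45, 45
The 2 values of 45 occupy positions 11–12 → average rank (11+12)/2 = 11.5.
Sample 2 values → pooled ranks: 82→4, 59→9, 45→11.5, 57→10, 96→1
Rank sum = 4 + 9 + 11.5 + 10 + 1 = 35.5

35.5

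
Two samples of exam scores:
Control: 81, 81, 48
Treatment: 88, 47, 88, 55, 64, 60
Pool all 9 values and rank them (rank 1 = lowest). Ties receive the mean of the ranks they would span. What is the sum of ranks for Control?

15

Sorted (ascending): 47, 48, 55, 60, 64, 81, 81, 88, 88
The 2 values of 81 occupy positions 6–7 → average rank (6+7)/2 = 6.5.
The 2 values of 88 occupy positions 8–9 → average rank (8+9)/2 = 8.5.
Control values → pooled ranks: 81→6.5, 81→6.5, 48→2
Rank sum = 6.5 + 6.5 + 2 = 15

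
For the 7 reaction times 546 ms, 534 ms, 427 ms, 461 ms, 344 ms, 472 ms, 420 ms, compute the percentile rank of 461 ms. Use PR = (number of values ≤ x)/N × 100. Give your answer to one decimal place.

57.1

N = 7.
Strictly below 461: 3. Equal to 461: 1.
PR = 4/7 × 100 = 57.1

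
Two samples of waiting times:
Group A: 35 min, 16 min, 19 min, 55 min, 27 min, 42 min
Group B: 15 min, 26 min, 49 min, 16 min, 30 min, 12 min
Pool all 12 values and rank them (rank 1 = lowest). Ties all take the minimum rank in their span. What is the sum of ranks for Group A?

Sorted (ascending): 12, 15, 16, 16, 19, 26, 27, 30, 35, 42, 49, 55
The 2 values of 16 occupy positions 3–4 → each gets rank 3.
Group A values → pooled ranks: 35→9, 16→3, 19→5, 55→12, 27→7, 42→10
Rank sum = 9 + 3 + 5 + 12 + 7 + 10 = 46

46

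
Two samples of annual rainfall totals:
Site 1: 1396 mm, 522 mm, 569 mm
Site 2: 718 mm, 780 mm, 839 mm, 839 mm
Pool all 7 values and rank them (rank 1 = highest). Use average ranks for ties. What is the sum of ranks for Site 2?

14

Sorted (descending): 1396, 839, 839, 780, 718, 569, 522
The 2 values of 839 occupy positions 2–3 → average rank (2+3)/2 = 2.5.
Site 2 values → pooled ranks: 718→5, 780→4, 839→2.5, 839→2.5
Rank sum = 5 + 4 + 2.5 + 2.5 = 14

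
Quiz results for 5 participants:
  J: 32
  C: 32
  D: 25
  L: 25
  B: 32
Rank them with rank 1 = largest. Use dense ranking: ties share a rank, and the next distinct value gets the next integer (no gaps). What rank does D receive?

Sorted (descending): 32, 32, 32, 25, 25
The 3 values of 32 share dense rank 1.
The 2 values of 25 share dense rank 2.
D has value 25 → rank 2.

2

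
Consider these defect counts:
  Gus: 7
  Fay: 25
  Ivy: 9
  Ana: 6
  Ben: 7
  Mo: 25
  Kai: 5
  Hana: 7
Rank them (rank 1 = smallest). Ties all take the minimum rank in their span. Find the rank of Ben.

3

Sorted (ascending): 5, 6, 7, 7, 7, 9, 25, 25
The 3 values of 7 occupy positions 3–5 → each gets rank 3.
The 2 values of 25 occupy positions 7–8 → each gets rank 7.
Ben has value 7 → rank 3.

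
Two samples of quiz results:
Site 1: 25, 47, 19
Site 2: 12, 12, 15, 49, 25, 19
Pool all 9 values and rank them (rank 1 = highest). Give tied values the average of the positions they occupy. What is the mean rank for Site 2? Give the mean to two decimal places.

Sorted (descending): 49, 47, 25, 25, 19, 19, 15, 12, 12
The 2 values of 25 occupy positions 3–4 → average rank (3+4)/2 = 3.5.
The 2 values of 19 occupy positions 5–6 → average rank (5+6)/2 = 5.5.
The 2 values of 12 occupy positions 8–9 → average rank (8+9)/2 = 8.5.
Site 2 values → pooled ranks: 12→8.5, 12→8.5, 15→7, 49→1, 25→3.5, 19→5.5
Mean rank = (8.5 + 8.5 + 7 + 1 + 3.5 + 5.5) / 6 = 5.67

5.67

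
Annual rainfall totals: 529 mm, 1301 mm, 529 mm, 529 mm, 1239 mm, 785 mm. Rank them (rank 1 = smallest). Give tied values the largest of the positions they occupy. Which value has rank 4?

785

Sorted (ascending): 529, 529, 529, 785, 1239, 1301
The 3 values of 529 occupy positions 1–3 → each gets rank 3.
Rank 4 → value 785.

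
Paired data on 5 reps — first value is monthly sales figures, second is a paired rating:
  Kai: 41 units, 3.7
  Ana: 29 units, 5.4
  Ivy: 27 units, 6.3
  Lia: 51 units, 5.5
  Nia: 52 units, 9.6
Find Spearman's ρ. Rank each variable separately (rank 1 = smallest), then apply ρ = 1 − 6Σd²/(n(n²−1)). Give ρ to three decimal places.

Ranks of variable 1: 3, 2, 1, 4, 5
Ranks of variable 2: 1, 2, 4, 3, 5
d = r₁ − r₂: 2, 0, -3, 1, 0
d²: 4, 0, 9, 1, 0; Σd² = 14
ρ = 1 − 6·14/(5·24) = 1 − 84/120 = 0.300

0.300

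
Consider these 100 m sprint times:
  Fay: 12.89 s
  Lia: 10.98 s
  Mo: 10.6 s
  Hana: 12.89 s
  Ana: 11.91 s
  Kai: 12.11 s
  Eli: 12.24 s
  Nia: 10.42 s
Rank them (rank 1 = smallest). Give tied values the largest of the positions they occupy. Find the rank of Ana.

Sorted (ascending): 10.42, 10.6, 10.98, 11.91, 12.11, 12.24, 12.89, 12.89
The 2 values of 12.89 occupy positions 7–8 → each gets rank 8.
Ana has value 11.91 s → rank 4.

4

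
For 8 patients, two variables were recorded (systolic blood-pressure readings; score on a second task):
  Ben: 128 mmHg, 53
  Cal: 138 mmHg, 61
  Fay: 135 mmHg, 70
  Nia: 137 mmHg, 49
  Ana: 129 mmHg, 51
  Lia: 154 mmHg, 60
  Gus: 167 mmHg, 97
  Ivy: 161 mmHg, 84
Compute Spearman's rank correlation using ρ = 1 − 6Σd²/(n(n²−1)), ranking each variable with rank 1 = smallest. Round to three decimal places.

0.690

Ranks of variable 1: 1, 5, 3, 4, 2, 6, 8, 7
Ranks of variable 2: 3, 5, 6, 1, 2, 4, 8, 7
d = r₁ − r₂: -2, 0, -3, 3, 0, 2, 0, 0
d²: 4, 0, 9, 9, 0, 4, 0, 0; Σd² = 26
ρ = 1 − 6·26/(8·63) = 1 − 156/504 = 0.690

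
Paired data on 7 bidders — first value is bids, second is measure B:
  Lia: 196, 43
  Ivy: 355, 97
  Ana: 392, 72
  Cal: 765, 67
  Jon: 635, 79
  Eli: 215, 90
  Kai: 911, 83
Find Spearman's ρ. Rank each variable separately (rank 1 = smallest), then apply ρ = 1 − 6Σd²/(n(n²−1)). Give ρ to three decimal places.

0.036

Ranks of variable 1: 1, 3, 4, 6, 5, 2, 7
Ranks of variable 2: 1, 7, 3, 2, 4, 6, 5
d = r₁ − r₂: 0, -4, 1, 4, 1, -4, 2
d²: 0, 16, 1, 16, 1, 16, 4; Σd² = 54
ρ = 1 − 6·54/(7·48) = 1 − 324/336 = 0.036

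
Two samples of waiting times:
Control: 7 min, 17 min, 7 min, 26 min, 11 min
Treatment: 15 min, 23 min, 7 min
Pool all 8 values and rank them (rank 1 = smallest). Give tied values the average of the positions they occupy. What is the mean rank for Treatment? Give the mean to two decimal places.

4.67

Sorted (ascending): 7, 7, 7, 11, 15, 17, 23, 26
The 3 values of 7 occupy positions 1–3 → average rank 2.
Treatment values → pooled ranks: 15→5, 23→7, 7→2
Mean rank = (5 + 7 + 2) / 3 = 4.67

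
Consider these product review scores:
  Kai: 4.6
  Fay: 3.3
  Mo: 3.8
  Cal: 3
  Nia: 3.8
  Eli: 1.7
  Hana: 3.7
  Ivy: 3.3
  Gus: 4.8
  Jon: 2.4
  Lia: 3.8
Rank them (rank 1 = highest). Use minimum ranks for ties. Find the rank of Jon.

Sorted (descending): 4.8, 4.6, 3.8, 3.8, 3.8, 3.7, 3.3, 3.3, 3, 2.4, 1.7
The 3 values of 3.8 occupy positions 3–5 → each gets rank 3.
The 2 values of 3.3 occupy positions 7–8 → each gets rank 7.
Jon has value 2.4 → rank 10.

10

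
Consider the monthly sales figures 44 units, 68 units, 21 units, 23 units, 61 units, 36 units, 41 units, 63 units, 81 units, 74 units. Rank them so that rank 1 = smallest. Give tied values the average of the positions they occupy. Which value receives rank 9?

Sorted (ascending): 21, 23, 36, 41, 44, 61, 63, 68, 74, 81
No ties — each value takes its position as its rank.
Rank 9 → value 74.

74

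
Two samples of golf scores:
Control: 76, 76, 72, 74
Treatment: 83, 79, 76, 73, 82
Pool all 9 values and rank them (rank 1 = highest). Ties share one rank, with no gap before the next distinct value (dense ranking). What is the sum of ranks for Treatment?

Sorted (descending): 83, 82, 79, 76, 76, 76, 74, 73, 72
The 3 values of 76 share dense rank 4.
Remaining distinct values take the next consecutive integers.
Treatment values → pooled ranks: 83→1, 79→3, 76→4, 73→6, 82→2
Rank sum = 1 + 3 + 4 + 6 + 2 = 16

16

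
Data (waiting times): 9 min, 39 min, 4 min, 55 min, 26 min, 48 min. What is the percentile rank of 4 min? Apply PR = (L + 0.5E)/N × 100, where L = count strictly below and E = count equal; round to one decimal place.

8.3

N = 6.
Strictly below 4: 0. Equal to 4: 1.
PR = (0 + 0.5·1)/6 × 100 = 8.3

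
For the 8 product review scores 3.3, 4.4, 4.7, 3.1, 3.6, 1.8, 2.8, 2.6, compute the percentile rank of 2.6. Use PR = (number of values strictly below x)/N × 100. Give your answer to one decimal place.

N = 8.
Strictly below 2.6: 1. Equal to 2.6: 1.
PR = 1/8 × 100 = 12.5

12.5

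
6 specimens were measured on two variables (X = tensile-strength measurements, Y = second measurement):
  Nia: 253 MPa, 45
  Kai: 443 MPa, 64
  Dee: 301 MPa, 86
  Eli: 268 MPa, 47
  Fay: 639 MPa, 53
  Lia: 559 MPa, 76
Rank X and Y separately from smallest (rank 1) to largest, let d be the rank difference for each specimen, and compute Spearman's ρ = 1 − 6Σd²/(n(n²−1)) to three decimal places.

Ranks of variable 1: 1, 4, 3, 2, 6, 5
Ranks of variable 2: 1, 4, 6, 2, 3, 5
d = r₁ − r₂: 0, 0, -3, 0, 3, 0
d²: 0, 0, 9, 0, 9, 0; Σd² = 18
ρ = 1 − 6·18/(6·35) = 1 − 108/210 = 0.486

0.486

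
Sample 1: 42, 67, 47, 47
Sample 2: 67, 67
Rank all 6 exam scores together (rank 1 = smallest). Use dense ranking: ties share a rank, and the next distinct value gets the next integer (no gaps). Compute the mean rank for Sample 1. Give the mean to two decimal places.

2.00

Sorted (ascending): 42, 47, 47, 67, 67, 67
The 2 values of 47 share dense rank 2.
The 3 values of 67 share dense rank 3.
Remaining distinct values take the next consecutive integers.
Sample 1 values → pooled ranks: 42→1, 67→3, 47→2, 47→2
Mean rank = (1 + 3 + 2 + 2) / 4 = 2.00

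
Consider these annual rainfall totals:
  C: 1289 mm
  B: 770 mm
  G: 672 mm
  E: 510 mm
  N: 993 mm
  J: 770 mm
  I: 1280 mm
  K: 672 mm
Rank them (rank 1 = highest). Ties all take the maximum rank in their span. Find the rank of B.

5

Sorted (descending): 1289, 1280, 993, 770, 770, 672, 672, 510
The 2 values of 770 occupy positions 4–5 → each gets rank 5.
The 2 values of 672 occupy positions 6–7 → each gets rank 7.
B has value 770 mm → rank 5.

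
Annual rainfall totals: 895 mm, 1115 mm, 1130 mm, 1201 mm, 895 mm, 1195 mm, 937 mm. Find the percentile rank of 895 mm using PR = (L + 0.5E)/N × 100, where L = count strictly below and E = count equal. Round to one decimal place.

14.3

N = 7.
Strictly below 895: 0. Equal to 895: 2.
PR = (0 + 0.5·2)/7 × 100 = 14.3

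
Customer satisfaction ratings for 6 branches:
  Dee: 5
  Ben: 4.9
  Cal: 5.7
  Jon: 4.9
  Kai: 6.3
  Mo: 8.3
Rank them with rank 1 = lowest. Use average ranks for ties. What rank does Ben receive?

Sorted (ascending): 4.9, 4.9, 5, 5.7, 6.3, 8.3
The 2 values of 4.9 occupy positions 1–2 → average rank (1+2)/2 = 1.5.
Ben has value 4.9 → rank 1.5.

1.5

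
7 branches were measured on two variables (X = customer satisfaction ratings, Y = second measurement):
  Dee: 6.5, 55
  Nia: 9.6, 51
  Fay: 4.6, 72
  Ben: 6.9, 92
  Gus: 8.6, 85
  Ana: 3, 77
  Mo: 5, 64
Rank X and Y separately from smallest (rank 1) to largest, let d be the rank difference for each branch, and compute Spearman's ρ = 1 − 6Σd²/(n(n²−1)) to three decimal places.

-0.143

Ranks of variable 1: 4, 7, 2, 5, 6, 1, 3
Ranks of variable 2: 2, 1, 4, 7, 6, 5, 3
d = r₁ − r₂: 2, 6, -2, -2, 0, -4, 0
d²: 4, 36, 4, 4, 0, 16, 0; Σd² = 64
ρ = 1 − 6·64/(7·48) = 1 − 384/336 = -0.143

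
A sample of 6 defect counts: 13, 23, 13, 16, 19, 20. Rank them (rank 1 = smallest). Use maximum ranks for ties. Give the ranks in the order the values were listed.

2, 6, 2, 3, 4, 5

Sorted (ascending): 13, 13, 16, 19, 20, 23
The 2 values of 13 occupy positions 1–2 → each gets rank 2.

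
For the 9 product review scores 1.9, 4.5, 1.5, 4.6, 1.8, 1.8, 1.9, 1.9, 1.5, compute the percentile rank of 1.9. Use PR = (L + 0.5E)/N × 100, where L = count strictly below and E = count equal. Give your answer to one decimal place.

N = 9.
Strictly below 1.9: 4. Equal to 1.9: 3.
PR = (4 + 0.5·3)/9 × 100 = 61.1

61.1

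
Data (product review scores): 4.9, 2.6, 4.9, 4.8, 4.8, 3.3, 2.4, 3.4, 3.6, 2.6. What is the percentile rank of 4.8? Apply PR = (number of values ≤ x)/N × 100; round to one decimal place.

80.0

N = 10.
Strictly below 4.8: 6. Equal to 4.8: 2.
PR = 8/10 × 100 = 80.0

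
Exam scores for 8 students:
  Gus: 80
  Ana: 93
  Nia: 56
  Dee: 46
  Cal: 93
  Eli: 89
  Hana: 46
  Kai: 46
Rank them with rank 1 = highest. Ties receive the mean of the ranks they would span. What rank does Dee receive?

7

Sorted (descending): 93, 93, 89, 80, 56, 46, 46, 46
The 2 values of 93 occupy positions 1–2 → average rank (1+2)/2 = 1.5.
The 3 values of 46 occupy positions 6–8 → average rank 7.
Dee has value 46 → rank 7.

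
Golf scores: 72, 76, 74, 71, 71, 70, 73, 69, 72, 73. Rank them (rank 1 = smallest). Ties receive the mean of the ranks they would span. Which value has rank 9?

74

Sorted (ascending): 69, 70, 71, 71, 72, 72, 73, 73, 74, 76
The 2 values of 71 occupy positions 3–4 → average rank (3+4)/2 = 3.5.
The 2 values of 72 occupy positions 5–6 → average rank (5+6)/2 = 5.5.
The 2 values of 73 occupy positions 7–8 → average rank (7+8)/2 = 7.5.
Rank 9 → value 74.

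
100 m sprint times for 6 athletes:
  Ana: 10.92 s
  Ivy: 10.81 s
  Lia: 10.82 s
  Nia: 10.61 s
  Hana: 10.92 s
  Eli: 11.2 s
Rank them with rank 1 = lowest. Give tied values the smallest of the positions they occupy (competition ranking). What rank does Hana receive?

Sorted (ascending): 10.61, 10.81, 10.82, 10.92, 10.92, 11.2
The 2 values of 10.92 occupy positions 4–5 → each gets rank 4.
Hana has value 10.92 s → rank 4.

4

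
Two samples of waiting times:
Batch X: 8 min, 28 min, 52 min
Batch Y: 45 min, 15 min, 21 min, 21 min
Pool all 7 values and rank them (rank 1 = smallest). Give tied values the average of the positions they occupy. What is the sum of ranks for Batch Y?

Sorted (ascending): 8, 15, 21, 21, 28, 45, 52
The 2 values of 21 occupy positions 3–4 → average rank (3+4)/2 = 3.5.
Batch Y values → pooled ranks: 45→6, 15→2, 21→3.5, 21→3.5
Rank sum = 6 + 2 + 3.5 + 3.5 = 15

15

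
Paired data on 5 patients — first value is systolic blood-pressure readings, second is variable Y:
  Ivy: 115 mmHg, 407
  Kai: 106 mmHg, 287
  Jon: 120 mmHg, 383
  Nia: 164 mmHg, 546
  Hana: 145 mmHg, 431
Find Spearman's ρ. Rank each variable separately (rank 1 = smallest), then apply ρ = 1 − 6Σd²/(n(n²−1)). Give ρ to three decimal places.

0.900

Ranks of variable 1: 2, 1, 3, 5, 4
Ranks of variable 2: 3, 1, 2, 5, 4
d = r₁ − r₂: -1, 0, 1, 0, 0
d²: 1, 0, 1, 0, 0; Σd² = 2
ρ = 1 − 6·2/(5·24) = 1 − 12/120 = 0.900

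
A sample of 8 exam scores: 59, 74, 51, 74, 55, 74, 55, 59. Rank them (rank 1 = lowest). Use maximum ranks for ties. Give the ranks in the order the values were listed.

5, 8, 1, 8, 3, 8, 3, 5

Sorted (ascending): 51, 55, 55, 59, 59, 74, 74, 74
The 2 values of 55 occupy positions 2–3 → each gets rank 3.
The 2 values of 59 occupy positions 4–5 → each gets rank 5.
The 3 values of 74 occupy positions 6–8 → each gets rank 8.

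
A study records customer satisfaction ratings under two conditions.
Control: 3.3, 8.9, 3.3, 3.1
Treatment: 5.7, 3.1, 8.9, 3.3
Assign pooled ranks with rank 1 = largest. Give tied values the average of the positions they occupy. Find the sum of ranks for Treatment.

17

Sorted (descending): 8.9, 8.9, 5.7, 3.3, 3.3, 3.3, 3.1, 3.1
The 2 values of 8.9 occupy positions 1–2 → average rank (1+2)/2 = 1.5.
The 3 values of 3.3 occupy positions 4–6 → average rank 5.
The 2 values of 3.1 occupy positions 7–8 → average rank (7+8)/2 = 7.5.
Treatment values → pooled ranks: 5.7→3, 3.1→7.5, 8.9→1.5, 3.3→5
Rank sum = 3 + 7.5 + 1.5 + 5 = 17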